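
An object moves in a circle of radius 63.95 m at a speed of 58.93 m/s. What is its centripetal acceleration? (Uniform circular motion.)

a_c = v²/r = 58.93²/63.95 = 3472.7449/63.95 = 54.3 m/s²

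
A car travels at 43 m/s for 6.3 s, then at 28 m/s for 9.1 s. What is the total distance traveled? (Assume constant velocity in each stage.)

d₁ = v₁t₁ = 43 × 6.3 = 270.9 m
d₂ = v₂t₂ = 28 × 9.1 = 254.8 m
d_total = 270.9 + 254.8 = 525.7 m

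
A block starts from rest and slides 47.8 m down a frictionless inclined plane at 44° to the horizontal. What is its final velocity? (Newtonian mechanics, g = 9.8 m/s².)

a = g sin(θ) = 9.8 × sin(44°) = 6.8077 m/s²
v = √(2ad) = √(2 × 6.8077 × 47.8) = 25.51 m/s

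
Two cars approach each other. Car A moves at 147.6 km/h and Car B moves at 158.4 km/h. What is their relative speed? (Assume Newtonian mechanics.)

v_rel = v_A + v_B = 147.6 + 158.4 = 306.0 km/h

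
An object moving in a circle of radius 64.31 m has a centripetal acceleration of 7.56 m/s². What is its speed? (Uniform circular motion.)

v = √(a_c × r) = √(7.56 × 64.31) = 22.05 m/s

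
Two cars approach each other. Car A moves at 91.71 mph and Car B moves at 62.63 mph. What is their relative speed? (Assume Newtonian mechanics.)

v_rel = v_A + v_B = 91.71 + 62.63 = 154.34 mph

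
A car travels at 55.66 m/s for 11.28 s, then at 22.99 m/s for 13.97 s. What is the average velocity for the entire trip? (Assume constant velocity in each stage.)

d₁ = v₁t₁ = 55.66 × 11.28 = 627.8448 m
d₂ = v₂t₂ = 22.99 × 13.97 = 321.1703 m
d_total = 949.0151 m, t_total = 25.25 s
v_avg = d_total/t_total = 949.0151/25.25 = 37.58 m/s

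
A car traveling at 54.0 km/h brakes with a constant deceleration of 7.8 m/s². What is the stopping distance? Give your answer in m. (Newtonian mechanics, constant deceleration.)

v₀ = 54.0 km/h × 0.2777777777777778 = 15.0 m/s
d = v₀² / (2a) = 15.0² / (2 × 7.8) = 225.0 / 15.6 = 14.42 m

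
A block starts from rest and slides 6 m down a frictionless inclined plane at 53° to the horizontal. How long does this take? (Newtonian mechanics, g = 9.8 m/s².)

a = g sin(θ) = 9.8 × sin(53°) = 7.8266 m/s²
t = √(2d/a) = √(2 × 6 / 7.8266) = 1.24 s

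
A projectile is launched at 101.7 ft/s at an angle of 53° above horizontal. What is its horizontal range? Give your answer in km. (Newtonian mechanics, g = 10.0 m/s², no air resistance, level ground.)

v₀ = 101.7 ft/s × 0.3048 = 30.9982 m/s
R = v₀² × sin(2θ) / g = 30.9982² × sin(2 × 53°) / 10.0 = 960.888 × 0.961262 / 10.0 = 92.3665 m
R = 92.3665 m / 1000.0 = 0.09237 km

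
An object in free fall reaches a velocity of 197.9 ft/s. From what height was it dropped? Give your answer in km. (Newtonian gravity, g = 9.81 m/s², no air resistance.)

v = 197.9 ft/s × 0.3048 = 60.3199 m/s
h = v² / (2g) = 60.3199² / (2 × 9.81) = 185.448 m
h = 185.448 m / 1000.0 = 0.1854 km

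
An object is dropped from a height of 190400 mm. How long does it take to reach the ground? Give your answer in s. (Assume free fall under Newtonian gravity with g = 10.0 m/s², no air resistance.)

h = 190400 mm × 0.001 = 190.4 m
t = √(2h/g) = √(2 × 190.4 / 10.0) = 6.171 s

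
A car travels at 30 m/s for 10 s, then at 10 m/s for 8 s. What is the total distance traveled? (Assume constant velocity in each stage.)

d₁ = v₁t₁ = 30 × 10 = 300 m
d₂ = v₂t₂ = 10 × 8 = 80 m
d_total = 300 + 80 = 380 m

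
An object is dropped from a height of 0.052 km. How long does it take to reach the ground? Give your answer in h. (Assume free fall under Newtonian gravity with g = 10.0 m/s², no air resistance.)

h = 0.052 km × 1000.0 = 52.0 m
t = √(2h/g) = √(2 × 52.0 / 10.0) = 3.2249 s
t = 3.2249 s / 3600.0 = 0.0008958 h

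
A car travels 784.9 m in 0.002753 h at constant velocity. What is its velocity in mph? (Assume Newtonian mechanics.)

t = 0.002753 h × 3600.0 = 9.9108 s
v = d / t = 784.9 / 9.9108 = 79.1964 m/s
v = 79.1964 m/s / 0.44704 = 177.2 mph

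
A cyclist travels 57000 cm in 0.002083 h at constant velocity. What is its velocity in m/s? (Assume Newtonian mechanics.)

d = 57000 cm × 0.01 = 570.0 m
t = 0.002083 h × 3600.0 = 7.4988 s
v = d / t = 570.0 / 7.4988 = 76.01 m/s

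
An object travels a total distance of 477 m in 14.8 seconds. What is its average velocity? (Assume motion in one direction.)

v_avg = Δd / Δt = 477 / 14.8 = 32.23 m/s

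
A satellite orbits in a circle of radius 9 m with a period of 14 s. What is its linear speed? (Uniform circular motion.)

v = 2πr/T = 2π×9/14 = 4.04 m/s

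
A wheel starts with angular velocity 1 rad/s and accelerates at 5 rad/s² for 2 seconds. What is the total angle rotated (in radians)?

θ = ω₀t + ½αt² = 1×2 + ½×5×2² = 12.0 rad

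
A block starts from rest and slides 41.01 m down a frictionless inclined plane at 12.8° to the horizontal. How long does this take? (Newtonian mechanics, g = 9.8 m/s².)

a = g sin(θ) = 9.8 × sin(12.8°) = 2.1712 m/s²
t = √(2d/a) = √(2 × 41.01 / 2.1712) = 6.15 s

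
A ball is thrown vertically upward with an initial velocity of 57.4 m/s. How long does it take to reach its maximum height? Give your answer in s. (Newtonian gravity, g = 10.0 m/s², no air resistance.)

t_up = v₀ / g = 57.4 / 10.0 = 5.74 s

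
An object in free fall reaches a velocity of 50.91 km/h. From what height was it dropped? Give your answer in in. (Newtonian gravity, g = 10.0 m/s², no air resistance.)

v = 50.91 km/h × 0.2777777777777778 = 14.1417 m/s
h = v² / (2g) = 14.1417² / (2 × 10.0) = 9.99938 m
h = 9.99938 m / 0.0254 = 393.7 in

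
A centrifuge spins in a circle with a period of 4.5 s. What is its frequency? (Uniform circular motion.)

f = 1/T = 1/4.5 = 0.2222 Hz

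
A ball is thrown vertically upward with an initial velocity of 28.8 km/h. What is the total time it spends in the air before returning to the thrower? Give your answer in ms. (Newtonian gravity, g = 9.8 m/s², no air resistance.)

v₀ = 28.8 km/h × 0.2777777777777778 = 8.0 m/s
t_total = 2 × v₀ / g = 2 × 8.0 / 9.8 = 1.63265 s
t_total = 1.63265 s / 0.001 = 1633 ms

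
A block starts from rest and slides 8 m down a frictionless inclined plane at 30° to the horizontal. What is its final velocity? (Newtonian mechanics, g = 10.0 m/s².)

a = g sin(θ) = 10.0 × sin(30°) = 5.0 m/s²
v = √(2ad) = √(2 × 5.0 × 8) = 8.94 m/s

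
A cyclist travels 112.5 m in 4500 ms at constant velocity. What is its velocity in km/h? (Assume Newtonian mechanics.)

t = 4500 ms × 0.001 = 4.5 s
v = d / t = 112.5 / 4.5 = 25.0 m/s
v = 25.0 m/s / 0.2777777777777778 = 90.0 km/h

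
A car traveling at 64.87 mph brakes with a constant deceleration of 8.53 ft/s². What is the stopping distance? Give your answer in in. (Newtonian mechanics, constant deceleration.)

v₀ = 64.87 mph × 0.44704 = 28.9995 m/s
a = 8.53 ft/s² × 0.3048 = 2.59994 m/s²
d = v₀² / (2a) = 28.9995² / (2 × 2.59994) = 840.971 / 5.19988 = 161.729 m
d = 161.729 m / 0.0254 = 6367 in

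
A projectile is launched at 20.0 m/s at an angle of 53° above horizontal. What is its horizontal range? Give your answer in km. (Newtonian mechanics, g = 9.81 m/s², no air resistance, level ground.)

R = v₀² × sin(2θ) / g = 20.0² × sin(2 × 53°) / 9.81 = 400.0 × 0.961262 / 9.81 = 39.1952 m
R = 39.1952 m / 1000.0 = 0.0392 km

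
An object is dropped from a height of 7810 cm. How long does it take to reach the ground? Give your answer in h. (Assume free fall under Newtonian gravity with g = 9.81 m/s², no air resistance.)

h = 7810 cm × 0.01 = 78.1 m
t = √(2h/g) = √(2 × 78.1 / 9.81) = 3.9903 s
t = 3.9903 s / 3600.0 = 0.001108 h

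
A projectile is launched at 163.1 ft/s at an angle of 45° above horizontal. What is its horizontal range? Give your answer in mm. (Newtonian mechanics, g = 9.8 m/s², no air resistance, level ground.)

v₀ = 163.1 ft/s × 0.3048 = 49.7129 m/s
R = v₀² × sin(2θ) / g = 49.7129² × sin(2 × 45°) / 9.8 = 2471.37 × 1.0 / 9.8 = 252.181 m
R = 252.181 m / 0.001 = 252200 mm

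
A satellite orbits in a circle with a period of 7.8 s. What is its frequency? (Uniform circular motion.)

f = 1/T = 1/7.8 = 0.1282 Hz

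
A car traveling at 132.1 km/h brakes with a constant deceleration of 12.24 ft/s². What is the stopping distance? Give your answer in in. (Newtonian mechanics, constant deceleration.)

v₀ = 132.1 km/h × 0.2777777777777778 = 36.6944 m/s
a = 12.24 ft/s² × 0.3048 = 3.73075 m/s²
d = v₀² / (2a) = 36.6944² / (2 × 3.73075) = 1346.48 / 7.4615 = 180.457 m
d = 180.457 m / 0.0254 = 7105 in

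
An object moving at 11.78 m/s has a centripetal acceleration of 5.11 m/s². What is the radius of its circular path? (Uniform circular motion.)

r = v²/a_c = 11.78²/5.11 = 27.16 m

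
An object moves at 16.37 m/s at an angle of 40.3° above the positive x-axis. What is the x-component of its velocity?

vₓ = v cos(θ) = 16.37 × cos(40.3°) = 12.48 m/s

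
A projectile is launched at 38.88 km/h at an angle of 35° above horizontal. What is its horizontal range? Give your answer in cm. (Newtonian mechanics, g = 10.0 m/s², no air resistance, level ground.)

v₀ = 38.88 km/h × 0.2777777777777778 = 10.8 m/s
R = v₀² × sin(2θ) / g = 10.8² × sin(2 × 35°) / 10.0 = 116.64 × 0.939693 / 10.0 = 10.9606 m
R = 10.9606 m / 0.01 = 1096 cm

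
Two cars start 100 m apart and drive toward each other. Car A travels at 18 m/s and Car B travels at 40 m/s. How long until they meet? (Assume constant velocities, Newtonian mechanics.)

Combined speed: v_combined = 18 + 40 = 58 m/s
Time to meet: t = d/v_combined = 100/58 = 1.72 s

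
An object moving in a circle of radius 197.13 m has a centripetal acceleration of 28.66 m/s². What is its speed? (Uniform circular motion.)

v = √(a_c × r) = √(28.66 × 197.13) = 75.16 m/s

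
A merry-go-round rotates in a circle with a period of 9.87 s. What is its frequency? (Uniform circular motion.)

f = 1/T = 1/9.87 = 0.1013 Hz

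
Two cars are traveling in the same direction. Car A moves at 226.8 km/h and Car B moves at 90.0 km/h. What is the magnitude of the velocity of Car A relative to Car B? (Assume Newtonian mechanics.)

v_rel = |v_A - v_B| = |226.8 - 90.0| = 136.8 km/h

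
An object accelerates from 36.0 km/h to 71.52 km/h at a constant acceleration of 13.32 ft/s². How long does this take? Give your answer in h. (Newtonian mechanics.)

v₀ = 36.0 km/h × 0.2777777777777778 = 10.0 m/s
v = 71.52 km/h × 0.2777777777777778 = 19.8667 m/s
a = 13.32 ft/s² × 0.3048 = 4.05994 m/s²
t = (v - v₀) / a = (19.8667 - 10.0) / 4.05994 = 2.43026 s
t = 2.43026 s / 3600.0 = 0.0006751 h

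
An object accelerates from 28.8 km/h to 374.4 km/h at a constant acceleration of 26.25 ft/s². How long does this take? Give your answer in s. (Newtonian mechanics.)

v₀ = 28.8 km/h × 0.2777777777777778 = 8.0 m/s
v = 374.4 km/h × 0.2777777777777778 = 104.0 m/s
a = 26.25 ft/s² × 0.3048 = 8.001 m/s²
t = (v - v₀) / a = (104.0 - 8.0) / 8.001 = 12.0 s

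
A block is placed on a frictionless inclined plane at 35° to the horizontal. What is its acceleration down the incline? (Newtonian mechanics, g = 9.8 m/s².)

a = g sin(θ) = 9.8 × sin(35°) = 9.8 × 0.5736 = 5.62 m/s²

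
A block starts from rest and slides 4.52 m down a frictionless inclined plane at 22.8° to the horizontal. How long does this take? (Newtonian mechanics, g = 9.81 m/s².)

a = g sin(θ) = 9.81 × sin(22.8°) = 3.8015 m/s²
t = √(2d/a) = √(2 × 4.52 / 3.8015) = 1.54 s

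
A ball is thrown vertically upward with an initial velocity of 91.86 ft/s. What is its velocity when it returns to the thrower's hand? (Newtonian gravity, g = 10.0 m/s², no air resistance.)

By conservation of energy (no air resistance), the ball returns to the throw height with the same speed as launch, but directed downward.
|v_ground| = v₀ = 91.86 ft/s
v_ground = 91.86 ft/s (downward)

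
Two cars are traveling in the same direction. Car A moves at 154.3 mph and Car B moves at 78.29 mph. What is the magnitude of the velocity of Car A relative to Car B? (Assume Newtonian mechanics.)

v_rel = |v_A - v_B| = |154.3 - 78.29| = 76.01 mph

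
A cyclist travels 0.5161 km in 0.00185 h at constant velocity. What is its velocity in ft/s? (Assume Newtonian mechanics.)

d = 0.5161 km × 1000.0 = 516.1 m
t = 0.00185 h × 3600.0 = 6.66 s
v = d / t = 516.1 / 6.66 = 77.4925 m/s
v = 77.4925 m/s / 0.3048 = 254.2 ft/s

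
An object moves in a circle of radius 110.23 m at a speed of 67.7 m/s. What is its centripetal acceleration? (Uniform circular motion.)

a_c = v²/r = 67.7²/110.23 = 4583.29/110.23 = 41.58 m/s²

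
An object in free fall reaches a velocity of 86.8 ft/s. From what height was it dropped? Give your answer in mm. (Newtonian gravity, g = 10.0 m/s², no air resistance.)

v = 86.8 ft/s × 0.3048 = 26.4566 m/s
h = v² / (2g) = 26.4566² / (2 × 10.0) = 34.9976 m
h = 34.9976 m / 0.001 = 35000 mm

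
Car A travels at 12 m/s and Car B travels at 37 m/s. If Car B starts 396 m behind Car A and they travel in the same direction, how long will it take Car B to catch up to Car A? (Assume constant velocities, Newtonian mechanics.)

Relative speed: v_rel = 37 - 12 = 25 m/s
Time to catch: t = d₀/v_rel = 396/25 = 15.84 s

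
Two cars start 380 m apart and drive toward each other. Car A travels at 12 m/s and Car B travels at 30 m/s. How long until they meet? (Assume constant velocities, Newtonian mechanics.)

Combined speed: v_combined = 12 + 30 = 42 m/s
Time to meet: t = d/v_combined = 380/42 = 9.05 s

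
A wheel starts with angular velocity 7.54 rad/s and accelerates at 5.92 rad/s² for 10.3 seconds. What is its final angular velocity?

ω = ω₀ + αt = 7.54 + 5.92 × 10.3 = 68.52 rad/s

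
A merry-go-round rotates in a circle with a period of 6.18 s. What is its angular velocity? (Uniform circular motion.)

ω = 2π/T = 2π/6.18 = 1.0167 rad/s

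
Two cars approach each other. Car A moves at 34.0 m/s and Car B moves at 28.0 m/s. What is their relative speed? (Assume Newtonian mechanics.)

v_rel = v_A + v_B = 34.0 + 28.0 = 62.0 m/s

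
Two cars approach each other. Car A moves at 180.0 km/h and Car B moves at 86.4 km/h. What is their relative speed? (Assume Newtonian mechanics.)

v_rel = v_A + v_B = 180.0 + 86.4 = 266.4 km/h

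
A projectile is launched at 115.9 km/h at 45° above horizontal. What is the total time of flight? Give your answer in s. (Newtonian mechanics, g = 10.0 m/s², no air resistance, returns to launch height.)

v₀ = 115.9 km/h × 0.2777777777777778 = 32.1944 m/s
T = 2 × v₀ × sin(θ) / g = 2 × 32.1944 × sin(45°) / 10.0 = 2 × 32.1944 × 0.707107 / 10.0 = 4.553 s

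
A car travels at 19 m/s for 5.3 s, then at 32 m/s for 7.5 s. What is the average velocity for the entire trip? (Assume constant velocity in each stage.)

d₁ = v₁t₁ = 19 × 5.3 = 100.7 m
d₂ = v₂t₂ = 32 × 7.5 = 240.0 m
d_total = 340.7 m, t_total = 12.8 s
v_avg = d_total/t_total = 340.7/12.8 = 26.62 m/s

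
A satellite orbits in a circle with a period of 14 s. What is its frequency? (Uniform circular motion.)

f = 1/T = 1/14 = 0.0714 Hz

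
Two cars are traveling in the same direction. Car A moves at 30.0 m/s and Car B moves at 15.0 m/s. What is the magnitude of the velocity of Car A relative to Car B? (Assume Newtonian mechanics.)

v_rel = |v_A - v_B| = |30.0 - 15.0| = 15.0 m/s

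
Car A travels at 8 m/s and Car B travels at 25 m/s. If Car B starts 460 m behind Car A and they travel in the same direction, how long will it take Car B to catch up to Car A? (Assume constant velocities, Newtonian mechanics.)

Relative speed: v_rel = 25 - 8 = 17 m/s
Time to catch: t = d₀/v_rel = 460/17 = 27.06 s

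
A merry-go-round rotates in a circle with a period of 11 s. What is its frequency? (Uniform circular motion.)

f = 1/T = 1/11 = 0.0909 Hz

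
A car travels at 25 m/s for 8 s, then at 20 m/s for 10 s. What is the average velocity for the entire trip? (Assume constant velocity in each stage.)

d₁ = v₁t₁ = 25 × 8 = 200 m
d₂ = v₂t₂ = 20 × 10 = 200 m
d_total = 400 m, t_total = 18 s
v_avg = d_total/t_total = 400/18 = 22.22 m/s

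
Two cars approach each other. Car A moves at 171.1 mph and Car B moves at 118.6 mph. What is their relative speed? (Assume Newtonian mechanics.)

v_rel = v_A + v_B = 171.1 + 118.6 = 289.7 mph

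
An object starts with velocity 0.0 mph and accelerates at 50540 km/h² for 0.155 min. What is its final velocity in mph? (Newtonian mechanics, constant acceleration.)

v₀ = 0.0 mph × 0.44704 = 0.0 m/s
a = 50540 km/h² × 7.716049382716049e-05 = 3.89969 m/s²
t = 0.155 min × 60.0 = 9.3 s
v = v₀ + a × t = 0.0 + 3.89969 × 9.3 = 36.2671 m/s
v = 36.2671 m/s / 0.44704 = 81.13 mph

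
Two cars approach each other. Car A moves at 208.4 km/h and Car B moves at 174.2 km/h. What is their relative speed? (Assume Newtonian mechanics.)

v_rel = v_A + v_B = 208.4 + 174.2 = 382.6 km/h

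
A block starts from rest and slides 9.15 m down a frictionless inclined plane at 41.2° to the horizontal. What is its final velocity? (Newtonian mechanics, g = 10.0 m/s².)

a = g sin(θ) = 10.0 × sin(41.2°) = 6.5869 m/s²
v = √(2ad) = √(2 × 6.5869 × 9.15) = 10.98 m/s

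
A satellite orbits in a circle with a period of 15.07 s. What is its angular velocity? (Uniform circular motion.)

ω = 2π/T = 2π/15.07 = 0.4169 rad/s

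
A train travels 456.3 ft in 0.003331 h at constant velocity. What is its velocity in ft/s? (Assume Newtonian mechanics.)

d = 456.3 ft × 0.3048 = 139.08 m
t = 0.003331 h × 3600.0 = 11.9916 s
v = d / t = 139.08 / 11.9916 = 11.5981 m/s
v = 11.5981 m/s / 0.3048 = 38.05 ft/s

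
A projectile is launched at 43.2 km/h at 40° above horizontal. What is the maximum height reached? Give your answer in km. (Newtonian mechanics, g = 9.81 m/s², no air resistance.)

v₀ = 43.2 km/h × 0.2777777777777778 = 12.0 m/s
H = v₀² × sin²(θ) / (2g) = 12.0² × sin(40°)² / (2 × 9.81) = 144.0 × 0.413176 / 19.62 = 3.03248 m
H = 3.03248 m / 1000.0 = 0.003032 km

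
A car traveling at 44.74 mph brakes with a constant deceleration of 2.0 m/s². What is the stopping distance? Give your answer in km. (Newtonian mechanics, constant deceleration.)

v₀ = 44.74 mph × 0.44704 = 20.0006 m/s
d = v₀² / (2a) = 20.0006² / (2 × 2.0) = 400.024 / 4.0 = 100.006 m
d = 100.006 m / 1000.0 = 0.1 km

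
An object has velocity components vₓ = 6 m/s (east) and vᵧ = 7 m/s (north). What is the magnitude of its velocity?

|v| = √(vₓ² + vᵧ²) = √(6² + 7²) = √(85) = 9.22 m/s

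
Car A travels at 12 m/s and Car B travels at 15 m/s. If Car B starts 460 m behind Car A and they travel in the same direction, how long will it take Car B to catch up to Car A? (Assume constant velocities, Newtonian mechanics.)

Relative speed: v_rel = 15 - 12 = 3 m/s
Time to catch: t = d₀/v_rel = 460/3 = 153.33 s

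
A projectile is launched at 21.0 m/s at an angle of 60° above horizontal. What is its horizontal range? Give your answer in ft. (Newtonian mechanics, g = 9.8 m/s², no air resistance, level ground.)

R = v₀² × sin(2θ) / g = 21.0² × sin(2 × 60°) / 9.8 = 441.0 × 0.866025 / 9.8 = 38.9711 m
R = 38.9711 m / 0.3048 = 127.9 ft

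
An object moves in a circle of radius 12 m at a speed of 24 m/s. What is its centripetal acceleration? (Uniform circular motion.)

a_c = v²/r = 24²/12 = 576/12 = 48.0 m/s²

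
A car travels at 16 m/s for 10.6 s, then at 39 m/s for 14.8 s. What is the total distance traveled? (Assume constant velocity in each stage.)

d₁ = v₁t₁ = 16 × 10.6 = 169.6 m
d₂ = v₂t₂ = 39 × 14.8 = 577.2 m
d_total = 169.6 + 577.2 = 746.8 m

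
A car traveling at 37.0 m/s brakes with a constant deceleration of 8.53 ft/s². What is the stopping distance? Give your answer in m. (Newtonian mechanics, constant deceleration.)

a = 8.53 ft/s² × 0.3048 = 2.59994 m/s²
d = v₀² / (2a) = 37.0² / (2 × 2.59994) = 1369.0 / 5.19988 = 263.3 m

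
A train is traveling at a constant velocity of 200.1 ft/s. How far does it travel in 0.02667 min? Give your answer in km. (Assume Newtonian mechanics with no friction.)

v = 200.1 ft/s × 0.3048 = 60.9905 m/s
t = 0.02667 min × 60.0 = 1.6002 s
d = v × t = 60.9905 × 1.6002 = 97.597 m
d = 97.597 m / 1000.0 = 0.0976 km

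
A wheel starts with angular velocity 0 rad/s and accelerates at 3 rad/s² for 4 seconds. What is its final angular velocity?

ω = ω₀ + αt = 0 + 3 × 4 = 12 rad/s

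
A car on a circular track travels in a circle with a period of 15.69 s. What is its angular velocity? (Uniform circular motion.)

ω = 2π/T = 2π/15.69 = 0.4005 rad/s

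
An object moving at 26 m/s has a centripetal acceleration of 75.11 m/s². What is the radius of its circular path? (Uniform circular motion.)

r = v²/a_c = 26²/75.11 = 9.0 m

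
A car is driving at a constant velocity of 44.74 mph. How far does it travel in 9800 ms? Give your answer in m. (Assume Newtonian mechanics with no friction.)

v = 44.74 mph × 0.44704 = 20.0006 m/s
t = 9800 ms × 0.001 = 9.8 s
d = v × t = 20.0006 × 9.8 = 196.0 m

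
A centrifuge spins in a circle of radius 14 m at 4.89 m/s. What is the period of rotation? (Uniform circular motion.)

T = 2πr/v = 2π×14/4.89 = 17.99 s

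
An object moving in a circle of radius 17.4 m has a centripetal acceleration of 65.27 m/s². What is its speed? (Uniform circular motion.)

v = √(a_c × r) = √(65.27 × 17.4) = 33.7 m/s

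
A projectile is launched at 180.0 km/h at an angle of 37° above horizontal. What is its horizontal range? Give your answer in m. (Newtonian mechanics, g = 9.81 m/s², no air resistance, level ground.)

v₀ = 180.0 km/h × 0.2777777777777778 = 50.0 m/s
R = v₀² × sin(2θ) / g = 50.0² × sin(2 × 37°) / 9.81 = 2500.0 × 0.961262 / 9.81 = 245.0 m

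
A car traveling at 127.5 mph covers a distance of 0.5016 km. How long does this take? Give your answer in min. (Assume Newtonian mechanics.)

d = 0.5016 km × 1000.0 = 501.6 m
v = 127.5 mph × 0.44704 = 56.9976 m/s
t = d / v = 501.6 / 56.9976 = 8.80037 s
t = 8.80037 s / 60.0 = 0.1467 min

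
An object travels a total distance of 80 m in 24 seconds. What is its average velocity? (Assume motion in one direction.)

v_avg = Δd / Δt = 80 / 24 = 3.33 m/s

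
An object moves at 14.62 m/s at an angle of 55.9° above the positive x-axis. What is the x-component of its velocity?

vₓ = v cos(θ) = 14.62 × cos(55.9°) = 8.2 m/s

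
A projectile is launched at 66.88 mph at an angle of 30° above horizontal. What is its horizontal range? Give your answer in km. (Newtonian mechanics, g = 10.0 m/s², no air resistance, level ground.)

v₀ = 66.88 mph × 0.44704 = 29.898 m/s
R = v₀² × sin(2θ) / g = 29.898² × sin(2 × 30°) / 10.0 = 893.89 × 0.866025 / 10.0 = 77.4131 m
R = 77.4131 m / 1000.0 = 0.07741 km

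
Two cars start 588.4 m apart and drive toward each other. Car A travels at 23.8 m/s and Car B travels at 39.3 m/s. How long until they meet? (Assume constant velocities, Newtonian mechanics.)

Combined speed: v_combined = 23.8 + 39.3 = 63.1 m/s
Time to meet: t = d/v_combined = 588.4/63.1 = 9.32 s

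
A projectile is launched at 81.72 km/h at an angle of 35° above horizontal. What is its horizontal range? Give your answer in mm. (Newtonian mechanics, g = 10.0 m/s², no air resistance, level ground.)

v₀ = 81.72 km/h × 0.2777777777777778 = 22.7 m/s
R = v₀² × sin(2θ) / g = 22.7² × sin(2 × 35°) / 10.0 = 515.29 × 0.939693 / 10.0 = 48.4214 m
R = 48.4214 m / 0.001 = 48420 mm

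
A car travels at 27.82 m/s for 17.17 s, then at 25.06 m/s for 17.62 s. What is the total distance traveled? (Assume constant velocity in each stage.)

d₁ = v₁t₁ = 27.82 × 17.17 = 477.6694 m
d₂ = v₂t₂ = 25.06 × 17.62 = 441.5572 m
d_total = 477.6694 + 441.5572 = 919.23 m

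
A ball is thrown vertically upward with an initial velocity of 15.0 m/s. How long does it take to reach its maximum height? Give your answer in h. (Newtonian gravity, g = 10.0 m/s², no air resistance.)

t_up = v₀ / g = 15.0 / 10.0 = 1.5 s
t_up = 1.5 s / 3600.0 = 0.0004167 h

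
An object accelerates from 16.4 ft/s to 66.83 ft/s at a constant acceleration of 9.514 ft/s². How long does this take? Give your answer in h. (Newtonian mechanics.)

v₀ = 16.4 ft/s × 0.3048 = 4.99872 m/s
v = 66.83 ft/s × 0.3048 = 20.3698 m/s
a = 9.514 ft/s² × 0.3048 = 2.89987 m/s²
t = (v - v₀) / a = (20.3698 - 4.99872) / 2.89987 = 5.30061 s
t = 5.30061 s / 3600.0 = 0.001472 h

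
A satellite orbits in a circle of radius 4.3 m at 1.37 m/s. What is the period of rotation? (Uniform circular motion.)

T = 2πr/v = 2π×4.3/1.37 = 19.72 s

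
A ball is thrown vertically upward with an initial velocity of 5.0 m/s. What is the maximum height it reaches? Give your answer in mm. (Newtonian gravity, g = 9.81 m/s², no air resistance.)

h_max = v₀² / (2g) = 5.0² / (2 × 9.81) = 25.0 / 19.62 = 1.27421 m
h_max = 1.27421 m / 0.001 = 1274 mm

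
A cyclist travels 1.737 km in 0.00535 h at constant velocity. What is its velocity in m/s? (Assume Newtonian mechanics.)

d = 1.737 km × 1000.0 = 1737.0 m
t = 0.00535 h × 3600.0 = 19.26 s
v = d / t = 1737.0 / 19.26 = 90.19 m/s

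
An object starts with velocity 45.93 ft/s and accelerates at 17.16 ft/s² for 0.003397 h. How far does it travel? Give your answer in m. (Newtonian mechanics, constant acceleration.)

v₀ = 45.93 ft/s × 0.3048 = 13.9995 m/s
a = 17.16 ft/s² × 0.3048 = 5.23037 m/s²
t = 0.003397 h × 3600.0 = 12.2292 s
d = v₀ × t + ½ × a × t² = 13.9995 × 12.2292 + 0.5 × 5.23037 × 12.2292² = 562.3 m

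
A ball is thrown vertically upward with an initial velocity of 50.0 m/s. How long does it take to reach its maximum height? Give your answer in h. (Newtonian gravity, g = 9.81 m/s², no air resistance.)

t_up = v₀ / g = 50.0 / 9.81 = 5.09684 s
t_up = 5.09684 s / 3600.0 = 0.001416 h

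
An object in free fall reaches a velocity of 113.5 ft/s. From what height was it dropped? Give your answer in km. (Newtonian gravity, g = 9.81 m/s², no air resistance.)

v = 113.5 ft/s × 0.3048 = 34.5948 m/s
h = v² / (2g) = 34.5948² / (2 × 9.81) = 60.999 m
h = 60.999 m / 1000.0 = 0.061 km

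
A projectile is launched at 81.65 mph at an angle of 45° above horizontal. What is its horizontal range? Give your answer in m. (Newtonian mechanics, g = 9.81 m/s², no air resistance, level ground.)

v₀ = 81.65 mph × 0.44704 = 36.5008 m/s
R = v₀² × sin(2θ) / g = 36.5008² × sin(2 × 45°) / 9.81 = 1332.31 × 1.0 / 9.81 = 135.8 m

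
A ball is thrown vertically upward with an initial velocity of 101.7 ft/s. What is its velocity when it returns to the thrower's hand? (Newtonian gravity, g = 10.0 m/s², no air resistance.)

By conservation of energy (no air resistance), the ball returns to the throw height with the same speed as launch, but directed downward.
|v_ground| = v₀ = 101.7 ft/s
v_ground = 101.7 ft/s (downward)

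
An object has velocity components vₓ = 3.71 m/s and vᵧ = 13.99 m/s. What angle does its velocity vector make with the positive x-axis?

θ = arctan(vᵧ/vₓ) = arctan(13.99/3.71) = 75.15°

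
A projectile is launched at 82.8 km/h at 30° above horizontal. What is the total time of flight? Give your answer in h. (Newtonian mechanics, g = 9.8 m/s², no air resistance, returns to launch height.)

v₀ = 82.8 km/h × 0.2777777777777778 = 23.0 m/s
T = 2 × v₀ × sin(θ) / g = 2 × 23.0 × sin(30°) / 9.8 = 2 × 23.0 × 0.5 / 9.8 = 2.34694 s
T = 2.34694 s / 3600.0 = 0.0006519 h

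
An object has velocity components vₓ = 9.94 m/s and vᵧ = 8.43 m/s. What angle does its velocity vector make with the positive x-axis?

θ = arctan(vᵧ/vₓ) = arctan(8.43/9.94) = 40.3°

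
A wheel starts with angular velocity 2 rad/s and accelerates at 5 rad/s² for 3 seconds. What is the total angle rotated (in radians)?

θ = ω₀t + ½αt² = 2×3 + ½×5×3² = 28.5 rad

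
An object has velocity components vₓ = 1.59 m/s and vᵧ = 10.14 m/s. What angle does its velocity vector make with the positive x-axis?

θ = arctan(vᵧ/vₓ) = arctan(10.14/1.59) = 81.09°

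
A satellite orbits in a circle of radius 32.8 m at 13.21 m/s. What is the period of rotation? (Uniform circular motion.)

T = 2πr/v = 2π×32.8/13.21 = 15.6 s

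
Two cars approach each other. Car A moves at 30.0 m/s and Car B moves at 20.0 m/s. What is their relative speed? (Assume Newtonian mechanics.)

v_rel = v_A + v_B = 30.0 + 20.0 = 50.0 m/s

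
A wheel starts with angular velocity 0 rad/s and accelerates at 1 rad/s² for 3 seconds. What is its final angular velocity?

ω = ω₀ + αt = 0 + 1 × 3 = 3 rad/s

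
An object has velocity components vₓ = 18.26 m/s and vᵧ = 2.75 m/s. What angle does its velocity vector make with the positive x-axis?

θ = arctan(vᵧ/vₓ) = arctan(2.75/18.26) = 8.56°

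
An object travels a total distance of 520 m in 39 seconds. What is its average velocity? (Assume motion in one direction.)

v_avg = Δd / Δt = 520 / 39 = 13.33 m/s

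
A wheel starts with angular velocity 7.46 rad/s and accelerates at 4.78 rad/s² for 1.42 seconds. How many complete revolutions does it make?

θ = ω₀t + ½αt² = 7.46×1.42 + ½×4.78×1.42² = 15.412396 rad
Total revolutions = θ/(2π) = 15.412396/(2π) = 2.45
Complete revolutions = ⌊2.45⌋ = 2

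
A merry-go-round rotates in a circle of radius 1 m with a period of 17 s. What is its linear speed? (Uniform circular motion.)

v = 2πr/T = 2π×1/17 = 0.37 m/s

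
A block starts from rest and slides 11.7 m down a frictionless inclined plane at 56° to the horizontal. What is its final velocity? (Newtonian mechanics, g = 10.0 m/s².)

a = g sin(θ) = 10.0 × sin(56°) = 8.2904 m/s²
v = √(2ad) = √(2 × 8.2904 × 11.7) = 13.93 m/s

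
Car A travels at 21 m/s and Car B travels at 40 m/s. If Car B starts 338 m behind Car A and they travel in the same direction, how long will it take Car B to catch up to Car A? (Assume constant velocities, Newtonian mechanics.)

Relative speed: v_rel = 40 - 21 = 19 m/s
Time to catch: t = d₀/v_rel = 338/19 = 17.79 s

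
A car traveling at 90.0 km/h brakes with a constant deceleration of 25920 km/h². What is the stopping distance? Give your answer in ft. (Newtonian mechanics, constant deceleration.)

v₀ = 90.0 km/h × 0.2777777777777778 = 25.0 m/s
a = 25920 km/h² × 7.716049382716049e-05 = 2.0 m/s²
d = v₀² / (2a) = 25.0² / (2 × 2.0) = 625.0 / 4.0 = 156.25 m
d = 156.25 m / 0.3048 = 512.6 ft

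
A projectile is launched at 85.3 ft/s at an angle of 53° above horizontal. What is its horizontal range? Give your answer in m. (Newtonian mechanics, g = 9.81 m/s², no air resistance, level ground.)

v₀ = 85.3 ft/s × 0.3048 = 25.9994 m/s
R = v₀² × sin(2θ) / g = 25.9994² × sin(2 × 53°) / 9.81 = 675.969 × 0.961262 / 9.81 = 66.24 m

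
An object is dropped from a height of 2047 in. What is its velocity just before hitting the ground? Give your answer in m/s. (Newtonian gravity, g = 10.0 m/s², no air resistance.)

h = 2047 in × 0.0254 = 51.9938 m
v = √(2gh) = √(2 × 10.0 × 51.9938) = 32.25 m/s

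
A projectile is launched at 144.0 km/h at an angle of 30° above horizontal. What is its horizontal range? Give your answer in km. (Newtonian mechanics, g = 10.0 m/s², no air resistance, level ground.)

v₀ = 144.0 km/h × 0.2777777777777778 = 40.0 m/s
R = v₀² × sin(2θ) / g = 40.0² × sin(2 × 30°) / 10.0 = 1600.0 × 0.866025 / 10.0 = 138.564 m
R = 138.564 m / 1000.0 = 0.1386 km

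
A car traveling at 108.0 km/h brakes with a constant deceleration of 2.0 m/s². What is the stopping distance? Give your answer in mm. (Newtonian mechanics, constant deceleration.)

v₀ = 108.0 km/h × 0.2777777777777778 = 30.0 m/s
d = v₀² / (2a) = 30.0² / (2 × 2.0) = 900.0 / 4.0 = 225.0 m
d = 225.0 m / 0.001 = 225000 mm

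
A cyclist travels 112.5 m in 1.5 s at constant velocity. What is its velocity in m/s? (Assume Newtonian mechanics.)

v = d / t = 112.5 / 1.5 = 75.0 m/s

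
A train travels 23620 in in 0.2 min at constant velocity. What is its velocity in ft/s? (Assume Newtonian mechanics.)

d = 23620 in × 0.0254 = 599.948 m
t = 0.2 min × 60.0 = 12.0 s
v = d / t = 599.948 / 12.0 = 49.9957 m/s
v = 49.9957 m/s / 0.3048 = 164.0 ft/s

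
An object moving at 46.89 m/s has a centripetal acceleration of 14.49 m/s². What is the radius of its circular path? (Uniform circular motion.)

r = v²/a_c = 46.89²/14.49 = 151.74 m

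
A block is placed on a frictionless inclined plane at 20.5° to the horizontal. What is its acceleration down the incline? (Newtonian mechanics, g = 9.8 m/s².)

a = g sin(θ) = 9.8 × sin(20.5°) = 9.8 × 0.3502 = 3.43 m/s²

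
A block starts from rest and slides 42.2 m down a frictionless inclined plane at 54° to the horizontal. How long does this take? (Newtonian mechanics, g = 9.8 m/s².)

a = g sin(θ) = 9.8 × sin(54°) = 7.9284 m/s²
t = √(2d/a) = √(2 × 42.2 / 7.9284) = 3.26 s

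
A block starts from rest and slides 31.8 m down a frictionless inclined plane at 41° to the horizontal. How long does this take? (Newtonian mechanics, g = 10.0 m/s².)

a = g sin(θ) = 10.0 × sin(41°) = 6.5606 m/s²
t = √(2d/a) = √(2 × 31.8 / 6.5606) = 3.11 s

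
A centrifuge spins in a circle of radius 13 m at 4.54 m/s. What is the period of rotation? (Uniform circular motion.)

T = 2πr/v = 2π×13/4.54 = 17.99 s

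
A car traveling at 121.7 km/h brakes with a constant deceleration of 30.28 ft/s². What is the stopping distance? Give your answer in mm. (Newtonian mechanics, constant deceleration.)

v₀ = 121.7 km/h × 0.2777777777777778 = 33.8056 m/s
a = 30.28 ft/s² × 0.3048 = 9.22934 m/s²
d = v₀² / (2a) = 33.8056² / (2 × 9.22934) = 1142.82 / 18.4587 = 61.9123 m
d = 61.9123 m / 0.001 = 61910 mm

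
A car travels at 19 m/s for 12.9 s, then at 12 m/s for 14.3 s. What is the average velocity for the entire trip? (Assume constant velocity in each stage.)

d₁ = v₁t₁ = 19 × 12.9 = 245.1 m
d₂ = v₂t₂ = 12 × 14.3 = 171.6 m
d_total = 416.7 m, t_total = 27.2 s
v_avg = d_total/t_total = 416.7/27.2 = 15.32 m/s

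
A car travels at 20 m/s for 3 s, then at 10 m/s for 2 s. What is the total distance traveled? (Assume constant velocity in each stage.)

d₁ = v₁t₁ = 20 × 3 = 60 m
d₂ = v₂t₂ = 10 × 2 = 20 m
d_total = 60 + 20 = 80 m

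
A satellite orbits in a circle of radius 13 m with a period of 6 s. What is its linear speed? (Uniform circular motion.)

v = 2πr/T = 2π×13/6 = 13.61 m/s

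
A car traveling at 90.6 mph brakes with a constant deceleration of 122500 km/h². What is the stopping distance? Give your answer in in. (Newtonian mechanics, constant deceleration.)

v₀ = 90.6 mph × 0.44704 = 40.5018 m/s
a = 122500 km/h² × 7.716049382716049e-05 = 9.45216 m/s²
d = v₀² / (2a) = 40.5018² / (2 × 9.45216) = 1640.4 / 18.9043 = 86.7739 m
d = 86.7739 m / 0.0254 = 3416 in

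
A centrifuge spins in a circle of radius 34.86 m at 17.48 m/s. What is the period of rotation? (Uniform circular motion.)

T = 2πr/v = 2π×34.86/17.48 = 12.53 s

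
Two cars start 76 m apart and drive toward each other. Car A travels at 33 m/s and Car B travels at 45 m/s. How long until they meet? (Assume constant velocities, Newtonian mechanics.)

Combined speed: v_combined = 33 + 45 = 78 m/s
Time to meet: t = d/v_combined = 76/78 = 0.97 s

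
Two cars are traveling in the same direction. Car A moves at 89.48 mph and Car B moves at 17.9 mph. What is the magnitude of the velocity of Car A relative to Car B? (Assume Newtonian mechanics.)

v_rel = |v_A - v_B| = |89.48 - 17.9| = 71.58 mph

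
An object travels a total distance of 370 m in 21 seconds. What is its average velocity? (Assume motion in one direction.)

v_avg = Δd / Δt = 370 / 21 = 17.62 m/s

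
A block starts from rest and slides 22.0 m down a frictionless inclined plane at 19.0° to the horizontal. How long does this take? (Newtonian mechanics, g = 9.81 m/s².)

a = g sin(θ) = 9.81 × sin(19.0°) = 3.1938 m/s²
t = √(2d/a) = √(2 × 22.0 / 3.1938) = 3.71 s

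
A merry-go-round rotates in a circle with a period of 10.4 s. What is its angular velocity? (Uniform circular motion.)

ω = 2π/T = 2π/10.4 = 0.6042 rad/s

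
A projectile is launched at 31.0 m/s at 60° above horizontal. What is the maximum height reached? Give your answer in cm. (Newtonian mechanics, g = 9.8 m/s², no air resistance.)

H = v₀² × sin²(θ) / (2g) = 31.0² × sin(60°)² / (2 × 9.8) = 961.0 × 0.75 / 19.6 = 36.773 m
H = 36.773 m / 0.01 = 3677 cm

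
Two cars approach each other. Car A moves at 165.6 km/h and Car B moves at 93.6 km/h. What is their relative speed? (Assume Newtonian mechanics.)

v_rel = v_A + v_B = 165.6 + 93.6 = 259.2 km/h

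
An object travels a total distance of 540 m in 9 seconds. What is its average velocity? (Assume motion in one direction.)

v_avg = Δd / Δt = 540 / 9 = 60.0 m/s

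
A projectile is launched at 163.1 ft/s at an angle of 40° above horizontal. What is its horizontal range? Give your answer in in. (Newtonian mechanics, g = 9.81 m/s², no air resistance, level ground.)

v₀ = 163.1 ft/s × 0.3048 = 49.7129 m/s
R = v₀² × sin(2θ) / g = 49.7129² × sin(2 × 40°) / 9.81 = 2471.37 × 0.984808 / 9.81 = 248.096 m
R = 248.096 m / 0.0254 = 9768 in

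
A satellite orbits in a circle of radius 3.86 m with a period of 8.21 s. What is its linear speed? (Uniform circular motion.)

v = 2πr/T = 2π×3.86/8.21 = 2.95 m/s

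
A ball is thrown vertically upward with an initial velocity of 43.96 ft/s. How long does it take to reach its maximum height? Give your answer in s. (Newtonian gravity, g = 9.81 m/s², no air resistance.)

v₀ = 43.96 ft/s × 0.3048 = 13.399 m/s
t_up = v₀ / g = 13.399 / 9.81 = 1.366 s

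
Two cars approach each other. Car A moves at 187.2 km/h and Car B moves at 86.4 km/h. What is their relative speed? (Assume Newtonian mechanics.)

v_rel = v_A + v_B = 187.2 + 86.4 = 273.6 km/h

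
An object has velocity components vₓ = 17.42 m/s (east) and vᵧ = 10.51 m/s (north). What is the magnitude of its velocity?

|v| = √(vₓ² + vᵧ²) = √(17.42² + 10.51²) = √(413.9165) = 20.34 m/s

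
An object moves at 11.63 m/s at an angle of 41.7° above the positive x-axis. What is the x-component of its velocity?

vₓ = v cos(θ) = 11.63 × cos(41.7°) = 8.68 m/s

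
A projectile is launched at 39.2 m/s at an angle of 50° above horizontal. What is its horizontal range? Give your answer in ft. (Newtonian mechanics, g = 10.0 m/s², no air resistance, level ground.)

R = v₀² × sin(2θ) / g = 39.2² × sin(2 × 50°) / 10.0 = 1536.64 × 0.984808 / 10.0 = 151.33 m
R = 151.33 m / 0.3048 = 496.5 ft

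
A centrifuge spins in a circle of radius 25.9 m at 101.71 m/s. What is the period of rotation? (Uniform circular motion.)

T = 2πr/v = 2π×25.9/101.71 = 1.6 s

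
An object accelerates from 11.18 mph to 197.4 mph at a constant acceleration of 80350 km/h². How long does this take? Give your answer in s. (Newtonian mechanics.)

v₀ = 11.18 mph × 0.44704 = 4.99791 m/s
v = 197.4 mph × 0.44704 = 88.2457 m/s
a = 80350 km/h² × 7.716049382716049e-05 = 6.19985 m/s²
t = (v - v₀) / a = (88.2457 - 4.99791) / 6.19985 = 13.43 s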